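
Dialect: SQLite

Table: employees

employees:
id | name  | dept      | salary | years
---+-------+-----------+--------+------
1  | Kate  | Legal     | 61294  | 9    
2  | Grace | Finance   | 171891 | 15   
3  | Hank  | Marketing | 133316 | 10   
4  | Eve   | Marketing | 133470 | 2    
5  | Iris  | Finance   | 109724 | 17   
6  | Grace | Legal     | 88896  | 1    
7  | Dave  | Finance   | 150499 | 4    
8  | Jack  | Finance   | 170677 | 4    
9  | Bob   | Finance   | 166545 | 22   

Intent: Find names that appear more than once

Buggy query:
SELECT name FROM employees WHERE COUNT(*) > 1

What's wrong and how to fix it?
Bug: WHERE can't reference COUNT(*); aggregates are computed after WHERE

Fix: Group first, then use HAVING for the count condition

Corrected query:
SELECT name FROM employees GROUP BY name HAVING COUNT(*) > 1

Result:
name 
-----
Grace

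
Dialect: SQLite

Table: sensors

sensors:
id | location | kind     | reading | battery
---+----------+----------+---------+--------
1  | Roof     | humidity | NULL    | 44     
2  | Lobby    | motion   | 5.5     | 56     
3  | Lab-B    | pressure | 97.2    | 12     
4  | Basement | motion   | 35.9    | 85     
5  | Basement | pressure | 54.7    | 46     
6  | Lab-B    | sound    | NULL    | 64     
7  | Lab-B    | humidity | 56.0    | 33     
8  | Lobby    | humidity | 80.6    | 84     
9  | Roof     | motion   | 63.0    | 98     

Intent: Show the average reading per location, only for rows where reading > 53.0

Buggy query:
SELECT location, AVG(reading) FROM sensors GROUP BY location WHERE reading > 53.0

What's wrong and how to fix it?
Bug: WHERE cannot follow GROUP BY

Fix: Move the WHERE clause before GROUP BY

Corrected query:
SELECT location, AVG(reading) FROM sensors WHERE reading > 53.0 GROUP BY location

Result:
location | AVG(reading)
---------+-------------
Basement | 54.7        
Lab-B    | 76.6        
Lobby    | 80.6        
Roof     | 63          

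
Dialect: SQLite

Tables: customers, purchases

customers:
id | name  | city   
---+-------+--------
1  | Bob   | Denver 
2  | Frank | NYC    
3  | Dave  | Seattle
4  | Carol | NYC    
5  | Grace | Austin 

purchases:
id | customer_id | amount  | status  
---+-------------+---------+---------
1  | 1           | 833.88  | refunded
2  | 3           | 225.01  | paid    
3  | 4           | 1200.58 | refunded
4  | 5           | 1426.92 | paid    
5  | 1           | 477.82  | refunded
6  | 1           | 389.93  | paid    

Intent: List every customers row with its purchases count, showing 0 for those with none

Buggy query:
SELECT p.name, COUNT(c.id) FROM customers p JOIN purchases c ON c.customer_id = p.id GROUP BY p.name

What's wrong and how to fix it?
Bug: INNER JOIN drops customers rows that have no matching purchases rows

Fix: Switch to LEFT JOIN to retain unmatched parent rows

Corrected query:
SELECT p.name, COUNT(c.id) FROM customers p LEFT JOIN purchases c ON c.customer_id = p.id GROUP BY p.name

Result:
name  | COUNT(c.id)
------+------------
Bob   | 3          
Carol | 1          
Dave  | 1          
Frank | 0          
Grace | 1          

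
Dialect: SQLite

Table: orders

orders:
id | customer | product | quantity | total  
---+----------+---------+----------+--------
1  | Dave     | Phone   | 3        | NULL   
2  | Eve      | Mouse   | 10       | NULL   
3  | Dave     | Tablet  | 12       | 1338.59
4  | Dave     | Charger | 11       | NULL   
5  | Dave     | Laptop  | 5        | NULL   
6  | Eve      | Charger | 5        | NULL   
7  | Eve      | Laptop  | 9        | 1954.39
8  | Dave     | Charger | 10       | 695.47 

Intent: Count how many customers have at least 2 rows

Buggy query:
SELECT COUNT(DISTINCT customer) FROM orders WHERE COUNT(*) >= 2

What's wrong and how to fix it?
Bug: COUNT(*) cannot appear in WHERE; the per-group count doesn't exist yet

Fix: Group first with HAVING COUNT(*) >= 2, then COUNT the resulting groups

Corrected query:
SELECT COUNT(*) FROM (SELECT customer FROM orders GROUP BY customer HAVING COUNT(*) >= 2)

Result:
COUNT(*)
--------
2       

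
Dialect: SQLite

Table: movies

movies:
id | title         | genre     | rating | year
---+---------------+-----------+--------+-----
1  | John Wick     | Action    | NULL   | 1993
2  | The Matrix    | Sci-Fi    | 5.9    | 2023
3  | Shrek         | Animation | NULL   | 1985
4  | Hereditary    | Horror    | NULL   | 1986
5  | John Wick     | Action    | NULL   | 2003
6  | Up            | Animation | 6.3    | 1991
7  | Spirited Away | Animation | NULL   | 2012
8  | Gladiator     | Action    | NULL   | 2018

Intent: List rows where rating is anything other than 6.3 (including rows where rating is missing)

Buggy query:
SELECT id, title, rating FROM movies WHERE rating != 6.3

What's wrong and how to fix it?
Bug: 'rating != 6.3' is unknown when rating is NULL, so NULL rows are silently excluded

Fix: Add an explicit OR rating IS NULL to include the missing-value rows

Corrected query:
SELECT id, title, rating FROM movies WHERE rating != 6.3 OR rating IS NULL

Result:
id | title         | rating
---+---------------+-------
1  | John Wick     | NULL  
2  | The Matrix    | 5.9   
3  | Shrek         | NULL  
4  | Hereditary    | NULL  
5  | John Wick     | NULL  
7  | Spirited Away | NULL  
8  | Gladiator     | NULL  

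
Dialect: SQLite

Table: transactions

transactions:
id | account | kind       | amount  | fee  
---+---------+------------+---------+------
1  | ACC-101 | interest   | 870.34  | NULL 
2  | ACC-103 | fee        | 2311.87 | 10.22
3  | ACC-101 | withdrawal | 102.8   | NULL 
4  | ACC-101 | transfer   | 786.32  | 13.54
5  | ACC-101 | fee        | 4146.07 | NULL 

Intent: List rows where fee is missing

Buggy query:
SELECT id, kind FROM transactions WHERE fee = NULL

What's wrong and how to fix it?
Bug: '= NULL' is always unknown in SQL three-valued logic, so no rows match

Fix: Replace '= NULL' with 'IS NULL'

Corrected query:
SELECT id, kind FROM transactions WHERE fee IS NULL

Result:
id | kind      
---+-----------
1  | interest  
3  | withdrawal
5  | fee       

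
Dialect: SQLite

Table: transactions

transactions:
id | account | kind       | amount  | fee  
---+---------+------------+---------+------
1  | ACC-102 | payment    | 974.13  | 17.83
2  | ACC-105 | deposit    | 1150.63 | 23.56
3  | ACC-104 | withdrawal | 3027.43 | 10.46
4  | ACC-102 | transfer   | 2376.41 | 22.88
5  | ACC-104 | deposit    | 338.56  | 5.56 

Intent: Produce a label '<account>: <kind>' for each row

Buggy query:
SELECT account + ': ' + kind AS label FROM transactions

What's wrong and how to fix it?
Bug: SQLite uses || for string concatenation; + coerces text to numbers (yielding 0)

Fix: Use the || operator for string concatenation

Corrected query:
SELECT account || ': ' || kind AS label FROM transactions

Result:
label              
-------------------
ACC-102: payment   
ACC-105: deposit   
ACC-104: withdrawal
ACC-102: transfer  
ACC-104: deposit   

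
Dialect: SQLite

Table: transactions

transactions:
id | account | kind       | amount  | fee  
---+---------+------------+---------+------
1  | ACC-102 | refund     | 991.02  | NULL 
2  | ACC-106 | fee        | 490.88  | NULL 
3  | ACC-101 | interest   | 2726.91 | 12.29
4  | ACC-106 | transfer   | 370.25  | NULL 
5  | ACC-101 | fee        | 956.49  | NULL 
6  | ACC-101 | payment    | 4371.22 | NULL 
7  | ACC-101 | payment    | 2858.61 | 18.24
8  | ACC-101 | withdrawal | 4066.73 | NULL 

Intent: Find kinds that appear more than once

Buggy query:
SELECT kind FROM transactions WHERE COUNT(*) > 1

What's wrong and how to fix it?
Bug: COUNT(*) is an aggregate and cannot be used in WHERE

Fix: GROUP BY kind, then filter groups with HAVING COUNT(*) > 1

Corrected query:
SELECT kind FROM transactions GROUP BY kind HAVING COUNT(*) > 1

Result:
kind   
-------
fee    
payment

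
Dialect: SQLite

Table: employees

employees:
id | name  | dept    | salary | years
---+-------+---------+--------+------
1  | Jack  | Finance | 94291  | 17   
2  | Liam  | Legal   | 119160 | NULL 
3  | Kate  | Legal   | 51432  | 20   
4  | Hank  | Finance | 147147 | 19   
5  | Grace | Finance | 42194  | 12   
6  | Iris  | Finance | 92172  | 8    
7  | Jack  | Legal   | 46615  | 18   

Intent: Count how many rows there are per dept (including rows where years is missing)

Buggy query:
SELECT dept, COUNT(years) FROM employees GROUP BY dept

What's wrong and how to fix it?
Bug: COUNT(column) counts non-NULL values only; rows with NULL years aren't counted

Fix: Replace COUNT(years) with COUNT(*)

Corrected query:
SELECT dept, COUNT(*) FROM employees GROUP BY dept

Result:
dept    | COUNT(*)
--------+---------
Finance | 4       
Legal   | 3       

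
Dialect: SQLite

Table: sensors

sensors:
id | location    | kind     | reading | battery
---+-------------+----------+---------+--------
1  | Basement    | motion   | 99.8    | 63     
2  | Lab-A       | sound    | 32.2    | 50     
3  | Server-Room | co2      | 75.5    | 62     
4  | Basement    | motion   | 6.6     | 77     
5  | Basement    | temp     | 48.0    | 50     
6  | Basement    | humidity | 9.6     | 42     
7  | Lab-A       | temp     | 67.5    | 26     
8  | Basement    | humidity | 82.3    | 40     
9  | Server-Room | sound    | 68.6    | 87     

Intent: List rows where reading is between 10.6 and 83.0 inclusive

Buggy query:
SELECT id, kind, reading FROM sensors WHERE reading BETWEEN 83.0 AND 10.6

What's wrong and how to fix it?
Bug: BETWEEN expects the lower bound first; with 83.0 AND 10.6 the range is empty

Fix: Write BETWEEN 10.6 AND 83.0

Corrected query:
SELECT id, kind, reading FROM sensors WHERE reading BETWEEN 10.6 AND 83.0

Result:
id | kind     | reading
---+----------+--------
2  | sound    | 32.2   
3  | co2      | 75.5   
5  | temp     | 48     
7  | temp     | 67.5   
8  | humidity | 82.3   
9  | sound    | 68.6   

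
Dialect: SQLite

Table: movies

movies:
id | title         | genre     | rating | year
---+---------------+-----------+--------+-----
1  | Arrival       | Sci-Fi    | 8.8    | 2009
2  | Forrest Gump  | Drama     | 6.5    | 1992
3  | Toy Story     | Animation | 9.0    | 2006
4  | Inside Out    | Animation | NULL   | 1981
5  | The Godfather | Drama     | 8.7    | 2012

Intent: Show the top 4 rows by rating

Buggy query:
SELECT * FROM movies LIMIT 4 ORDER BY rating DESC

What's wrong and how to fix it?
Bug: ORDER BY cannot follow LIMIT; LIMIT is the final clause

Fix: Swap the clauses: ORDER BY first, then LIMIT

Corrected query:
SELECT * FROM movies ORDER BY rating DESC LIMIT 4

Result:
id | title         | genre     | rating | year
---+---------------+-----------+--------+-----
3  | Toy Story     | Animation | 9      | 2006
1  | Arrival       | Sci-Fi    | 8.8    | 2009
5  | The Godfather | Drama     | 8.7    | 2012
2  | Forrest Gump  | Drama     | 6.5    | 1992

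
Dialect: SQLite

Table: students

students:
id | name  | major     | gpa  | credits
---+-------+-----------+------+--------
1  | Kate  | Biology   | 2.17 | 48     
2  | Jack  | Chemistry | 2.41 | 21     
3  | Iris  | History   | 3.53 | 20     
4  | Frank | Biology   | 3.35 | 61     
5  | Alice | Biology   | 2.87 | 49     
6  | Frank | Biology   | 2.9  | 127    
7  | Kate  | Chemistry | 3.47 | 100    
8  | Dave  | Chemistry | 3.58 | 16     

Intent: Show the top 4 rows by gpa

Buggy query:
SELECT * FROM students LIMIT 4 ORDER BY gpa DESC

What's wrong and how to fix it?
Bug: ORDER BY cannot follow LIMIT; LIMIT is the final clause

Fix: Sort with ORDER BY, then apply LIMIT

Corrected query:
SELECT * FROM students ORDER BY gpa DESC LIMIT 4

Result:
id | name  | major     | gpa  | credits
---+-------+-----------+------+--------
8  | Dave  | Chemistry | 3.58 | 16     
3  | Iris  | History   | 3.53 | 20     
7  | Kate  | Chemistry | 3.47 | 100    
4  | Frank | Biology   | 3.35 | 61     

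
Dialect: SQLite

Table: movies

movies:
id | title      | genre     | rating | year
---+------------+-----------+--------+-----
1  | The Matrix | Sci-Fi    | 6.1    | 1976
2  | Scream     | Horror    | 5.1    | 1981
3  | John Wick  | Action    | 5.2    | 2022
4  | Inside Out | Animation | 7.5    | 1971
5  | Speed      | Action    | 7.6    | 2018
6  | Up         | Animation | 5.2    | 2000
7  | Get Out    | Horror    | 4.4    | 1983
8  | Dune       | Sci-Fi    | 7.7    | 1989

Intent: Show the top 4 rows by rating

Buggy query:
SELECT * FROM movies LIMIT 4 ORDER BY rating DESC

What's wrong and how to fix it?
Bug: LIMIT must come after ORDER BY

Fix: Swap the clauses: ORDER BY first, then LIMIT

Corrected query:
SELECT * FROM movies ORDER BY rating DESC LIMIT 4

Result:
id | title      | genre     | rating | year
---+------------+-----------+--------+-----
8  | Dune       | Sci-Fi    | 7.7    | 1989
5  | Speed      | Action    | 7.6    | 2018
4  | Inside Out | Animation | 7.5    | 1971
1  | The Matrix | Sci-Fi    | 6.1    | 1976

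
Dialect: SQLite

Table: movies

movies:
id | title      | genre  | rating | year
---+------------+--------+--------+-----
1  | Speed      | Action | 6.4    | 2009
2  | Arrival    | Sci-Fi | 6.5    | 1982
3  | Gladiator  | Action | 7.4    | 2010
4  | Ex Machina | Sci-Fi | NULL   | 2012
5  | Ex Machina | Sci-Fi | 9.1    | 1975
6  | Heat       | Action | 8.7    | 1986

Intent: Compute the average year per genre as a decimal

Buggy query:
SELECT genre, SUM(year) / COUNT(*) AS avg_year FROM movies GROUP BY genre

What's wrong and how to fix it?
Bug: SUM(year) and COUNT(*) are both integers; the division truncates the fractional part

Fix: Cast one side to REAL so the division keeps the fractional part

Corrected query:
SELECT genre, SUM(year) * 1.0 / COUNT(*) AS avg_year FROM movies GROUP BY genre

Result:
genre  | avg_year   
-------+------------
Action | 2001.666667
Sci-Fi | 1989.666667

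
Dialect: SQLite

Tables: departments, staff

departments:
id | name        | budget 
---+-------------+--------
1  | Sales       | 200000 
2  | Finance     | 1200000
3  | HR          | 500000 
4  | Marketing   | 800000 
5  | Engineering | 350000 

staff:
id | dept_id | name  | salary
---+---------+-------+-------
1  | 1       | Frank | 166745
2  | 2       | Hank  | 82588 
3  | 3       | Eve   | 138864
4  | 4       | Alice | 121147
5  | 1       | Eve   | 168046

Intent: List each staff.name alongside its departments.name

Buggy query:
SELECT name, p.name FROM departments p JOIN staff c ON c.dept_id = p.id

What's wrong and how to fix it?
Bug: Both tables have a 'name' column; the unqualified reference is ambiguous

Fix: Qualify the column with its table alias (c.name)

Corrected query:
SELECT c.name, p.name FROM departments p JOIN staff c ON c.dept_id = p.id

Result:
name  | name     
------+----------
Frank | Sales    
Hank  | Finance  
Eve   | HR       
Alice | Marketing
Eve   | Sales    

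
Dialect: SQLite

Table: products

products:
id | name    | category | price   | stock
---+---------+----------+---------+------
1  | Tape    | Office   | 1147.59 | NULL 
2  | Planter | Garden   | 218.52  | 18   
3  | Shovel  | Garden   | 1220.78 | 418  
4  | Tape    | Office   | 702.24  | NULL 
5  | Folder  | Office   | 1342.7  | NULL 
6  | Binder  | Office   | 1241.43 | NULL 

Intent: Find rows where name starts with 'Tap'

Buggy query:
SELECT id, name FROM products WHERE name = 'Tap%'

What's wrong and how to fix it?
Bug: '=' compares the literal string including the % character; pattern matching needs LIKE

Fix: Use LIKE for wildcard pattern matching

Corrected query:
SELECT id, name FROM products WHERE name LIKE 'Tap%'

Result:
id | name
---+-----
1  | Tape
4  | Tape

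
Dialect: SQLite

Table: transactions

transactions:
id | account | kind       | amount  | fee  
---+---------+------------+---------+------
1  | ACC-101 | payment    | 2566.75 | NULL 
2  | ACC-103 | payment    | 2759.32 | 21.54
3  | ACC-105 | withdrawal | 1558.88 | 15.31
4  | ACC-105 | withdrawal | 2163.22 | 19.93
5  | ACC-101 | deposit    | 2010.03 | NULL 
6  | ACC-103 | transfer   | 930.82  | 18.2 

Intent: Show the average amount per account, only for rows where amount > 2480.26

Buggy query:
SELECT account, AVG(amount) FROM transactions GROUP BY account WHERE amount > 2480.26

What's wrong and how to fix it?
Bug: WHERE cannot follow GROUP BY

Fix: Move the WHERE clause before GROUP BY

Corrected query:
SELECT account, AVG(amount) FROM transactions WHERE amount > 2480.26 GROUP BY account

Result:
account | AVG(amount)
--------+------------
ACC-101 | 2566.75    
ACC-103 | 2759.32    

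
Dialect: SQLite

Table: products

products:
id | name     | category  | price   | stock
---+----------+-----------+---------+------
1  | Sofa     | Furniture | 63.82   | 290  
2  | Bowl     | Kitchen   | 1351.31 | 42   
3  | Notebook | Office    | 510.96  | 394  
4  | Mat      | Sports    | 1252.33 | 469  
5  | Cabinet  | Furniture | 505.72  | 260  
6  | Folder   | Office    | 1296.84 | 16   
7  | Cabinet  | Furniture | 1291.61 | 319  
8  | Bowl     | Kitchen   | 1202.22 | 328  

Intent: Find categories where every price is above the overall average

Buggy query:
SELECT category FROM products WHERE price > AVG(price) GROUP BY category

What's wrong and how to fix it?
Bug: WHERE evaluates per row before aggregation, so AVG() is unavailable

Fix: Compute the overall average in a scalar subquery and compare each group's MIN against it in HAVING

Corrected query:
SELECT category FROM products GROUP BY category HAVING MIN(price) > (SELECT AVG(price) FROM products)

Result:
category
--------
Kitchen 
Sports  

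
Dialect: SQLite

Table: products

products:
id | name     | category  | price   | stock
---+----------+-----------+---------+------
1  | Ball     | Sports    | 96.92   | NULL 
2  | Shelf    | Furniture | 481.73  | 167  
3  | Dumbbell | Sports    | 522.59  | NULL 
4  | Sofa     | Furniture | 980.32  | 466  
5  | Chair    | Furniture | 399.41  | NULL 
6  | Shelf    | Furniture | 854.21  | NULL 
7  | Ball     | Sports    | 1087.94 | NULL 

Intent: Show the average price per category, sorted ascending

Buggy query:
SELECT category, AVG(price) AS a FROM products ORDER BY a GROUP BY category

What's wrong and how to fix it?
Bug: ORDER BY appears before GROUP BY; SQL clause order requires GROUP BY first

Fix: Reorder: SELECT … FROM … GROUP BY … ORDER BY …

Corrected query:
SELECT category, AVG(price) AS a FROM products GROUP BY category ORDER BY a

Result:
category  | a       
----------+---------
Sports    | 569.15  
Furniture | 678.9175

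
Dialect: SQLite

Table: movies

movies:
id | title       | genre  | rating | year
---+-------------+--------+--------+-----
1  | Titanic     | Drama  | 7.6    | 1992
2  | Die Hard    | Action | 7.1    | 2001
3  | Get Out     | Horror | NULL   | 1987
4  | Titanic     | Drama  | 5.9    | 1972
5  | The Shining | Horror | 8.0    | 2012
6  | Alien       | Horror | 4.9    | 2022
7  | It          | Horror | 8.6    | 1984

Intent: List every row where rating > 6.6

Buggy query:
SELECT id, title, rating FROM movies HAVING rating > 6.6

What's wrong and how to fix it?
Bug: This is a non-aggregate query (no GROUP BY, no aggregates), so in SQLite the HAVING clause is invalid here; a row-level condition belongs in WHERE

Fix: Replace HAVING with WHERE since the condition applies to individual rows

Corrected query:
SELECT id, title, rating FROM movies WHERE rating > 6.6

Result:
id | title       | rating
---+-------------+-------
1  | Titanic     | 7.6   
2  | Die Hard    | 7.1   
5  | The Shining | 8     
7  | It          | 8.6   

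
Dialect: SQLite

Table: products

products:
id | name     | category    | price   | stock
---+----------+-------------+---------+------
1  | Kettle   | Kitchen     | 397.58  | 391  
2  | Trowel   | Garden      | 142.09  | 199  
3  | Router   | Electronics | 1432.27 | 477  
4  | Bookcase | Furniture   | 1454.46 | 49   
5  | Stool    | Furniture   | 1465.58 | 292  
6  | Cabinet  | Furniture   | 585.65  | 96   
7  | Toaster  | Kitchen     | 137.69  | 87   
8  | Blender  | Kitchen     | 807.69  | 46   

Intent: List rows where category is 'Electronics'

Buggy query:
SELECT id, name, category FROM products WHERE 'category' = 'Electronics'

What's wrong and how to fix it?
Bug: 'category' in single quotes is a string literal, not the column; the comparison is literal-vs-literal and never true

Fix: Reference the column as category without single quotes

Corrected query:
SELECT id, name, category FROM products WHERE category = 'Electronics'

Result:
id | name   | category   
---+--------+------------
3  | Router | Electronics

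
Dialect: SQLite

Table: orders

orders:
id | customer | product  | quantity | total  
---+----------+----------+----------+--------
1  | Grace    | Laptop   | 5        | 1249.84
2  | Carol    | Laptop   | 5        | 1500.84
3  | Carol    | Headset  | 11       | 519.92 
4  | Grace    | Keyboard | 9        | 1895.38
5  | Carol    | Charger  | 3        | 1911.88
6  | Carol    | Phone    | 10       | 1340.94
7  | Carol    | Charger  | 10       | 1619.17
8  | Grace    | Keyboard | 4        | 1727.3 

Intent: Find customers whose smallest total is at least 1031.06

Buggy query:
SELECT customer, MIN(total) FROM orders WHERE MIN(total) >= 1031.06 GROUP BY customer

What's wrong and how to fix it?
Bug: MIN() in WHERE is a misuse of aggregate

Fix: Replace WHERE with HAVING after the GROUP BY

Corrected query:
SELECT customer, MIN(total) FROM orders GROUP BY customer HAVING MIN(total) >= 1031.06

Result:
customer | MIN(total)
---------+-----------
Grace    | 1249.84   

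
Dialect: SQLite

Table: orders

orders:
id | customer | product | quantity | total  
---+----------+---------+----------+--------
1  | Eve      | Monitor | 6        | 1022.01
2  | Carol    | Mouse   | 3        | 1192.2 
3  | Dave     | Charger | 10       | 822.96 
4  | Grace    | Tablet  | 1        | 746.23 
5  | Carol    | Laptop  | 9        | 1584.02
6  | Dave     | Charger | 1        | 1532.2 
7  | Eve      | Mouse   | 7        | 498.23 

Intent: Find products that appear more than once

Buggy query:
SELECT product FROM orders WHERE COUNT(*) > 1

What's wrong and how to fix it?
Bug: COUNT(*) is an aggregate and cannot be used in WHERE

Fix: GROUP BY product, then filter groups with HAVING COUNT(*) > 1

Corrected query:
SELECT product FROM orders GROUP BY product HAVING COUNT(*) > 1

Result:
product
-------
Charger
Mouse  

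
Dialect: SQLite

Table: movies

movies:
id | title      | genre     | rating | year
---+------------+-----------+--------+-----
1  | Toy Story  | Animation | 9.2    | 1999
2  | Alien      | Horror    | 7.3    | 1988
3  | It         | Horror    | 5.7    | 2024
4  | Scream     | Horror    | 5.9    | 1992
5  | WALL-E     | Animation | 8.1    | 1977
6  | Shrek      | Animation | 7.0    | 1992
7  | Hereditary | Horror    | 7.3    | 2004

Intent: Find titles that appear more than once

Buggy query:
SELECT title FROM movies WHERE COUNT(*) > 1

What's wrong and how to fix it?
Bug: COUNT(*) is an aggregate and cannot be used in WHERE

Fix: Group first, then use HAVING for the count condition

Corrected query:
SELECT title FROM movies GROUP BY title HAVING COUNT(*) > 1

Result:
(no rows)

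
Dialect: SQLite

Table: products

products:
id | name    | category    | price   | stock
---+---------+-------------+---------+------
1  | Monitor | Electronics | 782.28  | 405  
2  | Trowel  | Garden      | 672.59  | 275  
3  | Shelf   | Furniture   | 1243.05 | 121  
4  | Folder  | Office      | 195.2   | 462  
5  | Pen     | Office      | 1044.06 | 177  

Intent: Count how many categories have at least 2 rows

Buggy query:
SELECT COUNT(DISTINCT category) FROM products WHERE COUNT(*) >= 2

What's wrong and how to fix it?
Bug: WHERE filters individual rows, not groups, so a group-level COUNT is invalid there

Fix: Use a subquery that GROUPs and filters with HAVING, then count its rows

Corrected query:
SELECT COUNT(*) FROM (SELECT category FROM products GROUP BY category HAVING COUNT(*) >= 2)

Result:
COUNT(*)
--------
1       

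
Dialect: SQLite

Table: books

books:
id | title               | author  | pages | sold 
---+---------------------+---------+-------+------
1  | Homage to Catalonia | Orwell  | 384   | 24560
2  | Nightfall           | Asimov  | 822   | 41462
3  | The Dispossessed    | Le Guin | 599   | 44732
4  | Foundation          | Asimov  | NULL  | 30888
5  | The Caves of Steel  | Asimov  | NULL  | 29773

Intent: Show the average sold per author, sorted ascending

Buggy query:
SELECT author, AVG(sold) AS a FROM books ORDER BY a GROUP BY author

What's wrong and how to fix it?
Bug: ORDER BY appears before GROUP BY; SQL clause order requires GROUP BY first

Fix: Reorder: SELECT … FROM … GROUP BY … ORDER BY …

Corrected query:
SELECT author, AVG(sold) AS a FROM books GROUP BY author ORDER BY a

Result:
author  | a    
--------+------
Orwell  | 24560
Asimov  | 34041
Le Guin | 44732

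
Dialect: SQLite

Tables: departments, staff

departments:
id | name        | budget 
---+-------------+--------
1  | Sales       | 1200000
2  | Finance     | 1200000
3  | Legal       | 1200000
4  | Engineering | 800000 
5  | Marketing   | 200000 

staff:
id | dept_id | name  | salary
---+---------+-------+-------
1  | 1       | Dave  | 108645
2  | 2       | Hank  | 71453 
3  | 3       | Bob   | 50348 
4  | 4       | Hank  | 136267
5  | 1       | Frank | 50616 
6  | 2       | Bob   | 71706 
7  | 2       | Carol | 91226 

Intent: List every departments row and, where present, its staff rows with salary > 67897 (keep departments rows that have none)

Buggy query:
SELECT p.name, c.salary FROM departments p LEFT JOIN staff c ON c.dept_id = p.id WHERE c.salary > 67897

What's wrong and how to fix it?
Bug: Filtering c.salary in WHERE discards the NULL rows produced by LEFT JOIN, turning it into an inner join

Fix: Put 'c.salary > 67897' in the JOIN's ON clause instead of WHERE

Corrected query:
SELECT p.name, c.salary FROM departments p LEFT JOIN staff c ON c.dept_id = p.id AND c.salary > 67897

Result:
name        | salary
------------+-------
Sales       | 108645
Finance     | 71453 
Finance     | 71706 
Finance     | 91226 
Legal       | NULL  
Engineering | 136267
Marketing   | NULL  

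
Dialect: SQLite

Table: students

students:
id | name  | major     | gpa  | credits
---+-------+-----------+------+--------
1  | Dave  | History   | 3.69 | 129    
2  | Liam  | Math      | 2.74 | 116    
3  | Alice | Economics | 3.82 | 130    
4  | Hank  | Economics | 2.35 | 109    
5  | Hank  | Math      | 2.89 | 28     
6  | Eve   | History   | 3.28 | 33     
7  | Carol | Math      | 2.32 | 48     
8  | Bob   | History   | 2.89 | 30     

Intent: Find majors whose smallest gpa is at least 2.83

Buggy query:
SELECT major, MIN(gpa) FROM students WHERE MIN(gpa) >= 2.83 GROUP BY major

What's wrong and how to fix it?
Bug: MIN() in WHERE is a misuse of aggregate

Fix: Use HAVING for the per-group MIN condition

Corrected query:
SELECT major, MIN(gpa) FROM students GROUP BY major HAVING MIN(gpa) >= 2.83

Result:
major   | MIN(gpa)
--------+---------
History | 2.89    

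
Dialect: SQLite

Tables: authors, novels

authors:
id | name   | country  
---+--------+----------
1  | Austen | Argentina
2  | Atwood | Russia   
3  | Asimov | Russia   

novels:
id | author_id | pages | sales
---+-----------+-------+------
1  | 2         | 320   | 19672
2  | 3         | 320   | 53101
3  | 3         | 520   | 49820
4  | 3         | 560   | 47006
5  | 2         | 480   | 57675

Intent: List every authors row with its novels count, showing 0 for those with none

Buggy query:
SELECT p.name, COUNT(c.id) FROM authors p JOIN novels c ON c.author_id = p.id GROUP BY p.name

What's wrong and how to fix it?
Bug: INNER JOIN drops authors rows that have no matching novels rows

Fix: Use LEFT JOIN so parents without children still appear (COUNT(c.id) gives 0)

Corrected query:
SELECT p.name, COUNT(c.id) FROM authors p LEFT JOIN novels c ON c.author_id = p.id GROUP BY p.name

Result:
name   | COUNT(c.id)
-------+------------
Asimov | 3          
Atwood | 2          
Austen | 0          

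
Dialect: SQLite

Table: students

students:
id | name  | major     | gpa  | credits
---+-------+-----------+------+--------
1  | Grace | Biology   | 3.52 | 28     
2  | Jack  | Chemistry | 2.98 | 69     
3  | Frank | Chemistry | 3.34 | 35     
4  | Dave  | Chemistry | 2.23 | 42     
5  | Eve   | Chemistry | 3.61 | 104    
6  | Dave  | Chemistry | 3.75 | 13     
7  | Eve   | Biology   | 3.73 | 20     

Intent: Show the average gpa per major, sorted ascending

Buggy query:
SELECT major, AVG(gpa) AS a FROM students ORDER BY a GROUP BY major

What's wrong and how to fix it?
Bug: ORDER BY appears before GROUP BY; SQL clause order requires GROUP BY first

Fix: Reorder: SELECT … FROM … GROUP BY … ORDER BY …

Corrected query:
SELECT major, AVG(gpa) AS a FROM students GROUP BY major ORDER BY a

Result:
major     | a    
----------+------
Chemistry | 3.182
Biology   | 3.625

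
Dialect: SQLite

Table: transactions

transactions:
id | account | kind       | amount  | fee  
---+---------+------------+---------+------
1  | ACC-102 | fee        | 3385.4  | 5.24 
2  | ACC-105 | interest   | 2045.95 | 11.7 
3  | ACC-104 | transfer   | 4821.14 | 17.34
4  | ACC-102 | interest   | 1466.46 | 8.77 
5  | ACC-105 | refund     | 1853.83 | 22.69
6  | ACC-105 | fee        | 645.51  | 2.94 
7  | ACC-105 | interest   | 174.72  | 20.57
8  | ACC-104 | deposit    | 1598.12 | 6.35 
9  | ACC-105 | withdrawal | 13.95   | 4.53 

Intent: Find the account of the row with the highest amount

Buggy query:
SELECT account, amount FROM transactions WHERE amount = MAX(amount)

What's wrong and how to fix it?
Bug: MAX(amount) is an aggregate and cannot be used directly in WHERE

Fix: Use a subquery: WHERE amount = (SELECT MAX(amount) FROM transactions)

Corrected query:
SELECT account, amount FROM transactions WHERE amount = (SELECT MAX(amount) FROM transactions)

Result:
account | amount 
--------+--------
ACC-104 | 4821.14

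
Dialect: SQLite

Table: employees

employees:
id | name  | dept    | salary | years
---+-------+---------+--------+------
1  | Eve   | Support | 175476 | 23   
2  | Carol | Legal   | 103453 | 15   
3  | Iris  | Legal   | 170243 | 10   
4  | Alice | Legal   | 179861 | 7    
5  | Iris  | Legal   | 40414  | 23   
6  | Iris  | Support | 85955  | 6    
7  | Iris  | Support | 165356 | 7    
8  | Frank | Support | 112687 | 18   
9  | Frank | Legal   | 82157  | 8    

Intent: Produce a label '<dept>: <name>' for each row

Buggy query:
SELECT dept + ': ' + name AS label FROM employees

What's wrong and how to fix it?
Bug: SQLite uses || for string concatenation; + coerces text to numbers (yielding 0)

Fix: Use the || operator for string concatenation

Corrected query:
SELECT dept || ': ' || name AS label FROM employees

Result:
label         
--------------
Support: Eve  
Legal: Carol  
Legal: Iris   
Legal: Alice  
Legal: Iris   
Support: Iris 
Support: Iris 
Support: Frank
Legal: Frank  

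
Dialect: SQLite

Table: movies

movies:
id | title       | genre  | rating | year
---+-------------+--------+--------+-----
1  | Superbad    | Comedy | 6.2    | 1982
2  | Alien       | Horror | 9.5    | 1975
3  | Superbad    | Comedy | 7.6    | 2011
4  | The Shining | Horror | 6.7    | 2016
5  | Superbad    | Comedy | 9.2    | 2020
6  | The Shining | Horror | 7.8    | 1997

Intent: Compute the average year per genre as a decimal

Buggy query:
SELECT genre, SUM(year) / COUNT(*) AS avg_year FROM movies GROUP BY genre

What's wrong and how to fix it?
Bug: Both operands are integers, so '/' performs integer division and truncates

Fix: Multiply by 1.0 (or CAST to REAL) to force floating-point division

Corrected query:
SELECT genre, SUM(year) * 1.0 / COUNT(*) AS avg_year FROM movies GROUP BY genre

Result:
genre  | avg_year   
-------+------------
Comedy | 2004.333333
Horror | 1996       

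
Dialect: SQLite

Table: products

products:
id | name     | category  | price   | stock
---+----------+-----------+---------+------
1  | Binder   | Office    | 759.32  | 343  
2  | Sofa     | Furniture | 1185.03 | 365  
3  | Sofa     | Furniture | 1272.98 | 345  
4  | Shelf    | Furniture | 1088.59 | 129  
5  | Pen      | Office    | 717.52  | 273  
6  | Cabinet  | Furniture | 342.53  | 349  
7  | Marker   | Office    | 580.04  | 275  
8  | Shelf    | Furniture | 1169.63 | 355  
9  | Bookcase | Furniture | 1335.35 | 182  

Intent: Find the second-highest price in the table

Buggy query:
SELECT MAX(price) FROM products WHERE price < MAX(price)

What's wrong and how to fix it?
Bug: The inner MAX is an aggregate inside WHERE, which is not allowed

Fix: Compute the overall MAX in a subquery, then take MAX of rows below it

Corrected query:
SELECT MAX(price) FROM products WHERE price < (SELECT MAX(price) FROM products)

Result:
MAX(price)
----------
1272.98   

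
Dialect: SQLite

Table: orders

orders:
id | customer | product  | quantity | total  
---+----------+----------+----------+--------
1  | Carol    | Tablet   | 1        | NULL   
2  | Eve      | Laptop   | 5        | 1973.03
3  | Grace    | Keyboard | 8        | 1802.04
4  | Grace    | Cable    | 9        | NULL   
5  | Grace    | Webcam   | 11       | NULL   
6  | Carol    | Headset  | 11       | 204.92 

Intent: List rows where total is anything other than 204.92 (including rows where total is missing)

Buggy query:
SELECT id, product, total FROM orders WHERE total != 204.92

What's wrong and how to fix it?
Bug: Inequality against NULL is unknown, not true; rows with NULL are dropped

Fix: Add an explicit OR total IS NULL to include the missing-value rows

Corrected query:
SELECT id, product, total FROM orders WHERE total != 204.92 OR total IS NULL

Result:
id | product  | total  
---+----------+--------
1  | Tablet   | NULL   
2  | Laptop   | 1973.03
3  | Keyboard | 1802.04
4  | Cable    | NULL   
5  | Webcam   | NULL   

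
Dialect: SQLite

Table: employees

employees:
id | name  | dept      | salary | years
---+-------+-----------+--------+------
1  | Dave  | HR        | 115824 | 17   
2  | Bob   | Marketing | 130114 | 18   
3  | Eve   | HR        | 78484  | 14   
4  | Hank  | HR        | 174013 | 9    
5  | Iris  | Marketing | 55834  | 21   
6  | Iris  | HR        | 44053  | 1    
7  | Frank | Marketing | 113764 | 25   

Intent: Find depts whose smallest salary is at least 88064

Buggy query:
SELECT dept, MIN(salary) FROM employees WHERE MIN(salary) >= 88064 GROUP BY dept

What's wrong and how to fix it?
Bug: MIN() in WHERE is a misuse of aggregate

Fix: Use HAVING for the per-group MIN condition

Corrected query:
SELECT dept, MIN(salary) FROM employees GROUP BY dept HAVING MIN(salary) >= 88064

Result:
(no rows)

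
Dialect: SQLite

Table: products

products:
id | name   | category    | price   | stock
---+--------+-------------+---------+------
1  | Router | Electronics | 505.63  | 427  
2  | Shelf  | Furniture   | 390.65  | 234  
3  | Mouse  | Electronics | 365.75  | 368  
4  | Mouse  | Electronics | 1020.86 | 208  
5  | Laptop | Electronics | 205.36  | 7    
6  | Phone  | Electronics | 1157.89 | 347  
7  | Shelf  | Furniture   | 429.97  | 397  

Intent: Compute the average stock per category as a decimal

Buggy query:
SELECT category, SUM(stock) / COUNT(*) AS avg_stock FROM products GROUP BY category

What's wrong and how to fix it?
Bug: SUM(stock) and COUNT(*) are both integers; the division truncates the fractional part

Fix: Multiply by 1.0 (or CAST to REAL) to force floating-point division

Corrected query:
SELECT category, SUM(stock) * 1.0 / COUNT(*) AS avg_stock FROM products GROUP BY category

Result:
category    | avg_stock
------------+----------
Electronics | 271.4    
Furniture   | 315.5    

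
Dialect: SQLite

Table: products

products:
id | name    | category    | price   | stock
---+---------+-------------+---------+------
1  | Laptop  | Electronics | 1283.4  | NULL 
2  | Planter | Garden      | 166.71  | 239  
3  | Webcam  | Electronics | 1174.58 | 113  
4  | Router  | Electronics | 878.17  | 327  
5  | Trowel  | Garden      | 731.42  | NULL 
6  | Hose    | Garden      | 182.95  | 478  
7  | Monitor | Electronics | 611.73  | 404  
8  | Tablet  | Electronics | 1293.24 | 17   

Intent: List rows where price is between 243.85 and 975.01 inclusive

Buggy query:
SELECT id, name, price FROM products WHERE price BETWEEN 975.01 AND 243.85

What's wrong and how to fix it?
Bug: BETWEEN expects the lower bound first; with 975.01 AND 243.85 the range is empty

Fix: Swap the bounds so the smaller value comes first

Corrected query:
SELECT id, name, price FROM products WHERE price BETWEEN 243.85 AND 975.01

Result:
id | name    | price 
---+---------+-------
4  | Router  | 878.17
5  | Trowel  | 731.42
7  | Monitor | 611.73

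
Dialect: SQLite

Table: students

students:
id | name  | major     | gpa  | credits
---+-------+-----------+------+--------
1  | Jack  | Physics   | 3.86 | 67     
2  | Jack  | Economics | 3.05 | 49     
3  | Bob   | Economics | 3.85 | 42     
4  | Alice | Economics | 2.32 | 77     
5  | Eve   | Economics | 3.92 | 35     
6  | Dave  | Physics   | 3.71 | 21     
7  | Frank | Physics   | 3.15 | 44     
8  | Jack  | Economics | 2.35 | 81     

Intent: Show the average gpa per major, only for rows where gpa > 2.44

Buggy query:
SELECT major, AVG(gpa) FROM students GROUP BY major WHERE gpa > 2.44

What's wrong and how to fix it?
Bug: Row-level WHERE must come before GROUP BY in the clause order

Fix: Move the WHERE clause before GROUP BY

Corrected query:
SELECT major, AVG(gpa) FROM students WHERE gpa > 2.44 GROUP BY major

Result:
major     | AVG(gpa)
----------+---------
Economics | 3.606667
Physics   | 3.573333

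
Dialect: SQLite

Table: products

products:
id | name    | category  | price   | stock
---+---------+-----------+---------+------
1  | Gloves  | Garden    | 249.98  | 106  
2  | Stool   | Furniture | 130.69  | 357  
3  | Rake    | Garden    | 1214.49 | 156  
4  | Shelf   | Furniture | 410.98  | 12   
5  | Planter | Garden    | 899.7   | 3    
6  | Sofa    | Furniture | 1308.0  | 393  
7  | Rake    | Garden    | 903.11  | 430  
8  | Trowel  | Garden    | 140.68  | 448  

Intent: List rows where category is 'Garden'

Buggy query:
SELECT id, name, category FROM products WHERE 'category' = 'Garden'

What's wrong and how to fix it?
Bug: 'category' in single quotes is a string literal, not the column; the comparison is literal-vs-literal and never true

Fix: Remove the quotes around the column name (or use double quotes for an identifier)

Corrected query:
SELECT id, name, category FROM products WHERE category = 'Garden'

Result:
id | name    | category
---+---------+---------
1  | Gloves  | Garden  
3  | Rake    | Garden  
5  | Planter | Garden  
7  | Rake    | Garden  
8  | Trowel  | Garden  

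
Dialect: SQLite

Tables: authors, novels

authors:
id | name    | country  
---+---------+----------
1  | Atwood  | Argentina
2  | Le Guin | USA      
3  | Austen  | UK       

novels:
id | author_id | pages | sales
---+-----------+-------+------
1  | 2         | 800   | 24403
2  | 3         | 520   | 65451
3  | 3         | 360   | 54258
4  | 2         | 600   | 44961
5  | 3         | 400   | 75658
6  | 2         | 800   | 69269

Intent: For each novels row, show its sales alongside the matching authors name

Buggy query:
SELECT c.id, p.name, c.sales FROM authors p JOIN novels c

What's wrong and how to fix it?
Bug: JOIN with no ON clause produces a cartesian product; every novels row pairs with every authors row

Fix: Add ON c.author_id = p.id to the JOIN

Corrected query:
SELECT c.id, p.name, c.sales FROM authors p JOIN novels c ON c.author_id = p.id

Result:
id | name    | sales
---+---------+------
1  | Le Guin | 24403
2  | Austen  | 65451
3  | Austen  | 54258
4  | Le Guin | 44961
5  | Austen  | 75658
6  | Le Guin | 69269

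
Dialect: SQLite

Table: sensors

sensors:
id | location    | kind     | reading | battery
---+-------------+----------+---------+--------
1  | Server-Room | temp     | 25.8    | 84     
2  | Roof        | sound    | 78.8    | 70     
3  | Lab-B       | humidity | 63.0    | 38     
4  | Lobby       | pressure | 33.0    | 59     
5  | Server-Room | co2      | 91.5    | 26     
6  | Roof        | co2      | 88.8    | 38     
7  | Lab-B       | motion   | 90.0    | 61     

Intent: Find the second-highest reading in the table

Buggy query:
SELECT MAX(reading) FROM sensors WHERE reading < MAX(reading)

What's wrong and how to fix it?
Bug: MAX(reading) on the right of the comparison is an aggregate-in-WHERE error

Fix: Put the inner MAX in a scalar subquery

Corrected query:
SELECT MAX(reading) FROM sensors WHERE reading < (SELECT MAX(reading) FROM sensors)

Result:
MAX(reading)
------------
90          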